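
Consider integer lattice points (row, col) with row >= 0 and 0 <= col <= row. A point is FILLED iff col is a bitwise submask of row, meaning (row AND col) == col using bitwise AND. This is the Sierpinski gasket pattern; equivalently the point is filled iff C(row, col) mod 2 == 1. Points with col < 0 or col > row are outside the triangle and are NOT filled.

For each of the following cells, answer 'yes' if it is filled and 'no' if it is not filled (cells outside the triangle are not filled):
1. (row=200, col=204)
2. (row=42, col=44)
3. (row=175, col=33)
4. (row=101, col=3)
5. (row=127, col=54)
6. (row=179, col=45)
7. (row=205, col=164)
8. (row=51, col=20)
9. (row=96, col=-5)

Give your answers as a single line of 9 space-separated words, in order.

Answer: no no yes no yes no no no no

Derivation:
(200,204): col outside [0, 200] -> not filled
(42,44): col outside [0, 42] -> not filled
(175,33): row=0b10101111, col=0b100001, row AND col = 0b100001 = 33; 33 == 33 -> filled
(101,3): row=0b1100101, col=0b11, row AND col = 0b1 = 1; 1 != 3 -> empty
(127,54): row=0b1111111, col=0b110110, row AND col = 0b110110 = 54; 54 == 54 -> filled
(179,45): row=0b10110011, col=0b101101, row AND col = 0b100001 = 33; 33 != 45 -> empty
(205,164): row=0b11001101, col=0b10100100, row AND col = 0b10000100 = 132; 132 != 164 -> empty
(51,20): row=0b110011, col=0b10100, row AND col = 0b10000 = 16; 16 != 20 -> empty
(96,-5): col outside [0, 96] -> not filled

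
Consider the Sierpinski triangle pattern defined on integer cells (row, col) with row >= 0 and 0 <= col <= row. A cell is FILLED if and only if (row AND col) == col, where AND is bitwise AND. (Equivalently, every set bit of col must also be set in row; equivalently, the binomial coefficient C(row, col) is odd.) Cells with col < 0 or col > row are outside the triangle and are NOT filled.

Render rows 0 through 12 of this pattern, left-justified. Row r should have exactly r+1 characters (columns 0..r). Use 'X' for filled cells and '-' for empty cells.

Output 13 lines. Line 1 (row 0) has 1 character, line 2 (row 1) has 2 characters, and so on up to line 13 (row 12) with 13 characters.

Answer: X
XX
X-X
XXXX
X---X
XX--XX
X-X-X-X
XXXXXXXX
X-------X
XX------XX
X-X-----X-X
XXXX----XXXX
X---X---X---X

Derivation:
r0=0: X
r1=1: XX
r2=10: X-X
r3=11: XXXX
r4=100: X---X
r5=101: XX--XX
r6=110: X-X-X-X
r7=111: XXXXXXXX
r8=1000: X-------X
r9=1001: XX------XX
r10=1010: X-X-----X-X
r11=1011: XXXX----XXXX
r12=1100: X---X---X---X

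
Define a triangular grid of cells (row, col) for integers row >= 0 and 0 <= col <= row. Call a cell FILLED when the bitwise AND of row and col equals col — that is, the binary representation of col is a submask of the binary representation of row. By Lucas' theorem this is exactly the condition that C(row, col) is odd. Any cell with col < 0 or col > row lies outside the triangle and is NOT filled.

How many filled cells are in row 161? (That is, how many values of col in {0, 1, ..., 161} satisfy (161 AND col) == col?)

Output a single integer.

Answer: 8

Derivation:
161 in binary = 10100001
popcount(161) = number of 1-bits in 10100001 = 3
A col c satisfies (161 AND c) == c iff every set bit of c is also set in 161; each of the 3 set bits of 161 can independently be on or off in c.
count = 2^3 = 8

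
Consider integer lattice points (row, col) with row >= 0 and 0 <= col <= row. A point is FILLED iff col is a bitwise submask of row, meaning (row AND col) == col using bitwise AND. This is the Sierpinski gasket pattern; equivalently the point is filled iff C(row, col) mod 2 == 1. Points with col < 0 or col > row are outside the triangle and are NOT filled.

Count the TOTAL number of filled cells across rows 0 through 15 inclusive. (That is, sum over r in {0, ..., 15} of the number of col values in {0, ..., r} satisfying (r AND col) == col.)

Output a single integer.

r0=0 pc0: +1 =1
r1=1 pc1: +2 =3
r2=10 pc1: +2 =5
r3=11 pc2: +4 =9
r4=100 pc1: +2 =11
r5=101 pc2: +4 =15
r6=110 pc2: +4 =19
r7=111 pc3: +8 =27
r8=1000 pc1: +2 =29
r9=1001 pc2: +4 =33
r10=1010 pc2: +4 =37
r11=1011 pc3: +8 =45
r12=1100 pc2: +4 =49
r13=1101 pc3: +8 =57
r14=1110 pc3: +8 =65
r15=1111 pc4: +16 =81

Answer: 81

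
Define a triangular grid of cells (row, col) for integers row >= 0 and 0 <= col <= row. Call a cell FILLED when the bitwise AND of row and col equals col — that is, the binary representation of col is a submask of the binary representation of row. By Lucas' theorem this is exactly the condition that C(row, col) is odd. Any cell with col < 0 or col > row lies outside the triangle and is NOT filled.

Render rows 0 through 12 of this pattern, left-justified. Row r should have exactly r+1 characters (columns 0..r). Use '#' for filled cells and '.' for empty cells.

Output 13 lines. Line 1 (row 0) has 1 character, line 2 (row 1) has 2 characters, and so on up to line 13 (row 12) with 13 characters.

Answer: #
##
#.#
####
#...#
##..##
#.#.#.#
########
#.......#
##......##
#.#.....#.#
####....####
#...#...#...#

Derivation:
r0=0: #
r1=1: ##
r2=10: #.#
r3=11: ####
r4=100: #...#
r5=101: ##..##
r6=110: #.#.#.#
r7=111: ########
r8=1000: #.......#
r9=1001: ##......##
r10=1010: #.#.....#.#
r11=1011: ####....####
r12=1100: #...#...#...#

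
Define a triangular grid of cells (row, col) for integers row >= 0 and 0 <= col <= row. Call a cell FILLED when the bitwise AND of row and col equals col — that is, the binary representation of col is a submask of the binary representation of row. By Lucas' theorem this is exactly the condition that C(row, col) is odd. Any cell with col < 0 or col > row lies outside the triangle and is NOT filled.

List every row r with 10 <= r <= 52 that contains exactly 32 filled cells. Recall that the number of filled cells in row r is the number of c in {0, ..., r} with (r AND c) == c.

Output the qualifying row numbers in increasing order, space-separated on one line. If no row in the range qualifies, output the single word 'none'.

Row r has 2^popcount(r) filled cells, so we need popcount(r) = log2(32) = 5.
Scan r = 10..52 and keep those with exactly 5 one-bits:
r=10=1010 popcount=2 -> skip
r=11=1011 popcount=3 -> skip
r=12=1100 popcount=2 -> skip
r=13=1101 popcount=3 -> skip
r=14=1110 popcount=3 -> skip
r=15=1111 popcount=4 -> skip
r=16=10000 popcount=1 -> skip
r=17=10001 popcount=2 -> skip
r=18=10010 popcount=2 -> skip
r=19=10011 popcount=3 -> skip
r=20=10100 popcount=2 -> skip
r=21=10101 popcount=3 -> skip
r=22=10110 popcount=3 -> skip
r=23=10111 popcount=4 -> skip
r=24=11000 popcount=2 -> skip
r=25=11001 popcount=3 -> skip
r=26=11010 popcount=3 -> skip
r=27=11011 popcount=4 -> skip
r=28=11100 popcount=3 -> skip
r=29=11101 popcount=4 -> skip
r=30=11110 popcount=4 -> skip
r=31=11111 popcount=5 -> KEEP
r=32=100000 popcount=1 -> skip
r=33=100001 popcount=2 -> skip
r=34=100010 popcount=2 -> skip
r=35=100011 popcount=3 -> skip
r=36=100100 popcount=2 -> skip
r=37=100101 popcount=3 -> skip
r=38=100110 popcount=3 -> skip
r=39=100111 popcount=4 -> skip
r=40=101000 popcount=2 -> skip
r=41=101001 popcount=3 -> skip
r=42=101010 popcount=3 -> skip
r=43=101011 popcount=4 -> skip
r=44=101100 popcount=3 -> skip
r=45=101101 popcount=4 -> skip
r=46=101110 popcount=4 -> skip
r=47=101111 popcount=5 -> KEEP
r=48=110000 popcount=2 -> skip
r=49=110001 popcount=3 -> skip
r=50=110010 popcount=3 -> skip
r=51=110011 popcount=4 -> skip
r=52=110100 popcount=3 -> skip
Kept rows: 31 47

Answer: 31 47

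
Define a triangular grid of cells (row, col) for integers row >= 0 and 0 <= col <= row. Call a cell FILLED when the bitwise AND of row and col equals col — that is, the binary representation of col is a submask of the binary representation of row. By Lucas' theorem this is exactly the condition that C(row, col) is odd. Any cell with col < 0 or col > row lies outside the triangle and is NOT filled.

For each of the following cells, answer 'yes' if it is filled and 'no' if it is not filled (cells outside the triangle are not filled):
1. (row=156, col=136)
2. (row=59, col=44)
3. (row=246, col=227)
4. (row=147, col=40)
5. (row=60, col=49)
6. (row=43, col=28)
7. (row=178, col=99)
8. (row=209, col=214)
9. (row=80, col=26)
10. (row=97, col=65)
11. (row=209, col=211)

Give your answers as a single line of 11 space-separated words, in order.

Answer: yes no no no no no no no no yes no

Derivation:
(156,136): row=0b10011100, col=0b10001000, row AND col = 0b10001000 = 136; 136 == 136 -> filled
(59,44): row=0b111011, col=0b101100, row AND col = 0b101000 = 40; 40 != 44 -> empty
(246,227): row=0b11110110, col=0b11100011, row AND col = 0b11100010 = 226; 226 != 227 -> empty
(147,40): row=0b10010011, col=0b101000, row AND col = 0b0 = 0; 0 != 40 -> empty
(60,49): row=0b111100, col=0b110001, row AND col = 0b110000 = 48; 48 != 49 -> empty
(43,28): row=0b101011, col=0b11100, row AND col = 0b1000 = 8; 8 != 28 -> empty
(178,99): row=0b10110010, col=0b1100011, row AND col = 0b100010 = 34; 34 != 99 -> empty
(209,214): col outside [0, 209] -> not filled
(80,26): row=0b1010000, col=0b11010, row AND col = 0b10000 = 16; 16 != 26 -> empty
(97,65): row=0b1100001, col=0b1000001, row AND col = 0b1000001 = 65; 65 == 65 -> filled
(209,211): col outside [0, 209] -> not filled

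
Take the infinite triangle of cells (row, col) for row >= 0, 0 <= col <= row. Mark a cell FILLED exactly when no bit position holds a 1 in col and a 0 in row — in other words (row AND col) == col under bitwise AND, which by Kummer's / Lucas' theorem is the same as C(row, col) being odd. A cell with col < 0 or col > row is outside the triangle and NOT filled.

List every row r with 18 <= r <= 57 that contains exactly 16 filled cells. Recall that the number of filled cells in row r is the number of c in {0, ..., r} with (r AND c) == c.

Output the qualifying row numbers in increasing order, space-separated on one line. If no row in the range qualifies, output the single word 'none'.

Answer: 23 27 29 30 39 43 45 46 51 53 54 57

Derivation:
Row r has 2^popcount(r) filled cells, so we need popcount(r) = log2(16) = 4.
Scan r = 18..57 and keep those with exactly 4 one-bits:
r=18=10010 popcount=2 -> skip
r=19=10011 popcount=3 -> skip
r=20=10100 popcount=2 -> skip
r=21=10101 popcount=3 -> skip
r=22=10110 popcount=3 -> skip
r=23=10111 popcount=4 -> KEEP
r=24=11000 popcount=2 -> skip
r=25=11001 popcount=3 -> skip
r=26=11010 popcount=3 -> skip
r=27=11011 popcount=4 -> KEEP
r=28=11100 popcount=3 -> skip
r=29=11101 popcount=4 -> KEEP
r=30=11110 popcount=4 -> KEEP
r=31=11111 popcount=5 -> skip
r=32=100000 popcount=1 -> skip
r=33=100001 popcount=2 -> skip
r=34=100010 popcount=2 -> skip
r=35=100011 popcount=3 -> skip
r=36=100100 popcount=2 -> skip
r=37=100101 popcount=3 -> skip
r=38=100110 popcount=3 -> skip
r=39=100111 popcount=4 -> KEEP
r=40=101000 popcount=2 -> skip
r=41=101001 popcount=3 -> skip
r=42=101010 popcount=3 -> skip
r=43=101011 popcount=4 -> KEEP
r=44=101100 popcount=3 -> skip
r=45=101101 popcount=4 -> KEEP
r=46=101110 popcount=4 -> KEEP
r=47=101111 popcount=5 -> skip
r=48=110000 popcount=2 -> skip
r=49=110001 popcount=3 -> skip
r=50=110010 popcount=3 -> skip
r=51=110011 popcount=4 -> KEEP
r=52=110100 popcount=3 -> skip
r=53=110101 popcount=4 -> KEEP
r=54=110110 popcount=4 -> KEEP
r=55=110111 popcount=5 -> skip
r=56=111000 popcount=3 -> skip
r=57=111001 popcount=4 -> KEEP
Kept rows: 23 27 29 30 39 43 45 46 51 53 54 57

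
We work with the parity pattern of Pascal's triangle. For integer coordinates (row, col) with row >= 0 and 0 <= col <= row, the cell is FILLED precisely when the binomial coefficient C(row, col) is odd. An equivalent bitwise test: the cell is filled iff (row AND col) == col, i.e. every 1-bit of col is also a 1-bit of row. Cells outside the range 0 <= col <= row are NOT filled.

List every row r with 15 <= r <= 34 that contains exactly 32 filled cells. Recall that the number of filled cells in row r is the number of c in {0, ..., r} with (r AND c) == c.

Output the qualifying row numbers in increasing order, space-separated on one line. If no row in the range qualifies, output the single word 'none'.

Answer: 31

Derivation:
Row r has 2^popcount(r) filled cells, so we need popcount(r) = log2(32) = 5.
Scan r = 15..34 and keep those with exactly 5 one-bits:
r=15=1111 popcount=4 -> skip
r=16=10000 popcount=1 -> skip
r=17=10001 popcount=2 -> skip
r=18=10010 popcount=2 -> skip
r=19=10011 popcount=3 -> skip
r=20=10100 popcount=2 -> skip
r=21=10101 popcount=3 -> skip
r=22=10110 popcount=3 -> skip
r=23=10111 popcount=4 -> skip
r=24=11000 popcount=2 -> skip
r=25=11001 popcount=3 -> skip
r=26=11010 popcount=3 -> skip
r=27=11011 popcount=4 -> skip
r=28=11100 popcount=3 -> skip
r=29=11101 popcount=4 -> skip
r=30=11110 popcount=4 -> skip
r=31=11111 popcount=5 -> KEEP
r=32=100000 popcount=1 -> skip
r=33=100001 popcount=2 -> skip
r=34=100010 popcount=2 -> skip
Kept rows: 31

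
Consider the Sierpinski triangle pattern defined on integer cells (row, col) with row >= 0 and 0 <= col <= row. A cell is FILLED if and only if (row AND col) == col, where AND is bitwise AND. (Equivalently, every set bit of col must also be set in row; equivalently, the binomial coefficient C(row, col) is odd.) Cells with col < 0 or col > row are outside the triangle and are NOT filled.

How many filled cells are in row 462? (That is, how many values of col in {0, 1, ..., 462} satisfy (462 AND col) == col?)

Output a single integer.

Answer: 64

Derivation:
462 in binary = 111001110
popcount(462) = number of 1-bits in 111001110 = 6
A col c satisfies (462 AND c) == c iff every set bit of c is also set in 462; each of the 6 set bits of 462 can independently be on or off in c.
count = 2^6 = 64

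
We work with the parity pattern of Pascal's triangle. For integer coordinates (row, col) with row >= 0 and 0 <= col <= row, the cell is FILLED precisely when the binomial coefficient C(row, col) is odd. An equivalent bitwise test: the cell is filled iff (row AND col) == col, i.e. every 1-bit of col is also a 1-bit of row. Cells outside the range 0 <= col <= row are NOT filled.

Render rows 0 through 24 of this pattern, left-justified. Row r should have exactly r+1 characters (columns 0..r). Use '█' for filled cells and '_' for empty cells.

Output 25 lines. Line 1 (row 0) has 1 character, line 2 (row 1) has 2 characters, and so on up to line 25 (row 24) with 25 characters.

r0=0: █
r1=1: ██
r2=10: █_█
r3=11: ████
r4=100: █___█
r5=101: ██__██
r6=110: █_█_█_█
r7=111: ████████
r8=1000: █_______█
r9=1001: ██______██
r10=1010: █_█_____█_█
r11=1011: ████____████
r12=1100: █___█___█___█
r13=1101: ██__██__██__██
r14=1110: █_█_█_█_█_█_█_█
r15=1111: ████████████████
r16=10000: █_______________█
r17=10001: ██______________██
r18=10010: █_█_____________█_█
r19=10011: ████____________████
r20=10100: █___█___________█___█
r21=10101: ██__██__________██__██
r22=10110: █_█_█_█_________█_█_█_█
r23=10111: ████████________████████
r24=11000: █_______█_______█_______█

Answer: █
██
█_█
████
█___█
██__██
█_█_█_█
████████
█_______█
██______██
█_█_____█_█
████____████
█___█___█___█
██__██__██__██
█_█_█_█_█_█_█_█
████████████████
█_______________█
██______________██
█_█_____________█_█
████____________████
█___█___________█___█
██__██__________██__██
█_█_█_█_________█_█_█_█
████████________████████
█_______█_______█_______█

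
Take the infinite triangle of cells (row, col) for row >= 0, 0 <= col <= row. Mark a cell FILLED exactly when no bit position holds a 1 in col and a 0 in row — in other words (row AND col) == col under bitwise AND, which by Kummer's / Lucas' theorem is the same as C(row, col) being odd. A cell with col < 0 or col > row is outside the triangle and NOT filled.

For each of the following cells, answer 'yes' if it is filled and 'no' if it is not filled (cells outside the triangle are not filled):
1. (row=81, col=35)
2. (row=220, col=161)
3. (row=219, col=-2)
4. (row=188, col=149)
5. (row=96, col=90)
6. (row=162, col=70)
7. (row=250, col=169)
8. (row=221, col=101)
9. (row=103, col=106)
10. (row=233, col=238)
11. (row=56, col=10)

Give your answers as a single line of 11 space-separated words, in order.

(81,35): row=0b1010001, col=0b100011, row AND col = 0b1 = 1; 1 != 35 -> empty
(220,161): row=0b11011100, col=0b10100001, row AND col = 0b10000000 = 128; 128 != 161 -> empty
(219,-2): col outside [0, 219] -> not filled
(188,149): row=0b10111100, col=0b10010101, row AND col = 0b10010100 = 148; 148 != 149 -> empty
(96,90): row=0b1100000, col=0b1011010, row AND col = 0b1000000 = 64; 64 != 90 -> empty
(162,70): row=0b10100010, col=0b1000110, row AND col = 0b10 = 2; 2 != 70 -> empty
(250,169): row=0b11111010, col=0b10101001, row AND col = 0b10101000 = 168; 168 != 169 -> empty
(221,101): row=0b11011101, col=0b1100101, row AND col = 0b1000101 = 69; 69 != 101 -> empty
(103,106): col outside [0, 103] -> not filled
(233,238): col outside [0, 233] -> not filled
(56,10): row=0b111000, col=0b1010, row AND col = 0b1000 = 8; 8 != 10 -> empty

Answer: no no no no no no no no no no no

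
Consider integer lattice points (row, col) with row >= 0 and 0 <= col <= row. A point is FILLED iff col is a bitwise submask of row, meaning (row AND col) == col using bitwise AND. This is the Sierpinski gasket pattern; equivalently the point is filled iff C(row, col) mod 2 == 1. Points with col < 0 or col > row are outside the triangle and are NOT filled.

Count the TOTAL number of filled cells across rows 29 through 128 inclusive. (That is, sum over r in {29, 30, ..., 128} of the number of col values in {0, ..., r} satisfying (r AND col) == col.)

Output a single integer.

Answer: 2010

Derivation:
r29=11101 pc4: +16 =16
r30=11110 pc4: +16 =32
r31=11111 pc5: +32 =64
r32=100000 pc1: +2 =66
r33=100001 pc2: +4 =70
r34=100010 pc2: +4 =74
r35=100011 pc3: +8 =82
r36=100100 pc2: +4 =86
r37=100101 pc3: +8 =94
r38=100110 pc3: +8 =102
r39=100111 pc4: +16 =118
r40=101000 pc2: +4 =122
r41=101001 pc3: +8 =130
r42=101010 pc3: +8 =138
r43=101011 pc4: +16 =154
r44=101100 pc3: +8 =162
r45=101101 pc4: +16 =178
r46=101110 pc4: +16 =194
r47=101111 pc5: +32 =226
r48=110000 pc2: +4 =230
r49=110001 pc3: +8 =238
r50=110010 pc3: +8 =246
r51=110011 pc4: +16 =262
r52=110100 pc3: +8 =270
r53=110101 pc4: +16 =286
r54=110110 pc4: +16 =302
r55=110111 pc5: +32 =334
r56=111000 pc3: +8 =342
r57=111001 pc4: +16 =358
r58=111010 pc4: +16 =374
r59=111011 pc5: +32 =406
r60=111100 pc4: +16 =422
r61=111101 pc5: +32 =454
r62=111110 pc5: +32 =486
r63=111111 pc6: +64 =550
r64=1000000 pc1: +2 =552
r65=1000001 pc2: +4 =556
r66=1000010 pc2: +4 =560
r67=1000011 pc3: +8 =568
r68=1000100 pc2: +4 =572
r69=1000101 pc3: +8 =580
r70=1000110 pc3: +8 =588
r71=1000111 pc4: +16 =604
r72=1001000 pc2: +4 =608
r73=1001001 pc3: +8 =616
r74=1001010 pc3: +8 =624
r75=1001011 pc4: +16 =640
r76=1001100 pc3: +8 =648
r77=1001101 pc4: +16 =664
r78=1001110 pc4: +16 =680
r79=1001111 pc5: +32 =712
r80=1010000 pc2: +4 =716
r81=1010001 pc3: +8 =724
r82=1010010 pc3: +8 =732
r83=1010011 pc4: +16 =748
r84=1010100 pc3: +8 =756
r85=1010101 pc4: +16 =772
r86=1010110 pc4: +16 =788
r87=1010111 pc5: +32 =820
r88=1011000 pc3: +8 =828
r89=1011001 pc4: +16 =844
r90=1011010 pc4: +16 =860
r91=1011011 pc5: +32 =892
r92=1011100 pc4: +16 =908
r93=1011101 pc5: +32 =940
r94=1011110 pc5: +32 =972
r95=1011111 pc6: +64 =1036
r96=1100000 pc2: +4 =1040
r97=1100001 pc3: +8 =1048
r98=1100010 pc3: +8 =1056
r99=1100011 pc4: +16 =1072
r100=1100100 pc3: +8 =1080
r101=1100101 pc4: +16 =1096
r102=1100110 pc4: +16 =1112
r103=1100111 pc5: +32 =1144
r104=1101000 pc3: +8 =1152
r105=1101001 pc4: +16 =1168
r106=1101010 pc4: +16 =1184
r107=1101011 pc5: +32 =1216
r108=1101100 pc4: +16 =1232
r109=1101101 pc5: +32 =1264
r110=1101110 pc5: +32 =1296
r111=1101111 pc6: +64 =1360
r112=1110000 pc3: +8 =1368
r113=1110001 pc4: +16 =1384
r114=1110010 pc4: +16 =1400
r115=1110011 pc5: +32 =1432
r116=1110100 pc4: +16 =1448
r117=1110101 pc5: +32 =1480
r118=1110110 pc5: +32 =1512
r119=1110111 pc6: +64 =1576
r120=1111000 pc4: +16 =1592
r121=1111001 pc5: +32 =1624
r122=1111010 pc5: +32 =1656
r123=1111011 pc6: +64 =1720
r124=1111100 pc5: +32 =1752
r125=1111101 pc6: +64 =1816
r126=1111110 pc6: +64 =1880
r127=1111111 pc7: +128 =2008
r128=10000000 pc1: +2 =2010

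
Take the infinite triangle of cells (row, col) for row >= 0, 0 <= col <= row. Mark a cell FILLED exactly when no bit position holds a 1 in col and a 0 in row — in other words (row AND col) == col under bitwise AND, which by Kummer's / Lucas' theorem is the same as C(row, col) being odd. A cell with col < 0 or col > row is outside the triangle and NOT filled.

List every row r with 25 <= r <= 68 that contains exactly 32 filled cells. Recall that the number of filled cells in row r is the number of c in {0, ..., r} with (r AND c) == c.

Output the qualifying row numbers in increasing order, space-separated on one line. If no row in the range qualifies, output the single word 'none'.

Answer: 31 47 55 59 61 62

Derivation:
Row r has 2^popcount(r) filled cells, so we need popcount(r) = log2(32) = 5.
Scan r = 25..68 and keep those with exactly 5 one-bits:
r=25=11001 popcount=3 -> skip
r=26=11010 popcount=3 -> skip
r=27=11011 popcount=4 -> skip
r=28=11100 popcount=3 -> skip
r=29=11101 popcount=4 -> skip
r=30=11110 popcount=4 -> skip
r=31=11111 popcount=5 -> KEEP
r=32=100000 popcount=1 -> skip
r=33=100001 popcount=2 -> skip
r=34=100010 popcount=2 -> skip
r=35=100011 popcount=3 -> skip
r=36=100100 popcount=2 -> skip
r=37=100101 popcount=3 -> skip
r=38=100110 popcount=3 -> skip
r=39=100111 popcount=4 -> skip
r=40=101000 popcount=2 -> skip
r=41=101001 popcount=3 -> skip
r=42=101010 popcount=3 -> skip
r=43=101011 popcount=4 -> skip
r=44=101100 popcount=3 -> skip
r=45=101101 popcount=4 -> skip
r=46=101110 popcount=4 -> skip
r=47=101111 popcount=5 -> KEEP
r=48=110000 popcount=2 -> skip
r=49=110001 popcount=3 -> skip
r=50=110010 popcount=3 -> skip
r=51=110011 popcount=4 -> skip
r=52=110100 popcount=3 -> skip
r=53=110101 popcount=4 -> skip
r=54=110110 popcount=4 -> skip
r=55=110111 popcount=5 -> KEEP
r=56=111000 popcount=3 -> skip
r=57=111001 popcount=4 -> skip
r=58=111010 popcount=4 -> skip
r=59=111011 popcount=5 -> KEEP
r=60=111100 popcount=4 -> skip
r=61=111101 popcount=5 -> KEEP
r=62=111110 popcount=5 -> KEEP
r=63=111111 popcount=6 -> skip
r=64=1000000 popcount=1 -> skip
r=65=1000001 popcount=2 -> skip
r=66=1000010 popcount=2 -> skip
r=67=1000011 popcount=3 -> skip
r=68=1000100 popcount=2 -> skip
Kept rows: 31 47 55 59 61 62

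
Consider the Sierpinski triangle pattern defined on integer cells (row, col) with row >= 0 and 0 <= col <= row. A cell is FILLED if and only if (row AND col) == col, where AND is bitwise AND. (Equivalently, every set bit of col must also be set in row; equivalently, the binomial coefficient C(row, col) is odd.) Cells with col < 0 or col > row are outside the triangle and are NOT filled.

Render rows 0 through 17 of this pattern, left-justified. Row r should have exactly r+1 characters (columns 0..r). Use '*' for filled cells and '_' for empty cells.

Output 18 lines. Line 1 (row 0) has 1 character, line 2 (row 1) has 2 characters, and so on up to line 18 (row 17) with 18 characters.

r0=0: *
r1=1: **
r2=10: *_*
r3=11: ****
r4=100: *___*
r5=101: **__**
r6=110: *_*_*_*
r7=111: ********
r8=1000: *_______*
r9=1001: **______**
r10=1010: *_*_____*_*
r11=1011: ****____****
r12=1100: *___*___*___*
r13=1101: **__**__**__**
r14=1110: *_*_*_*_*_*_*_*
r15=1111: ****************
r16=10000: *_______________*
r17=10001: **______________**

Answer: *
**
*_*
****
*___*
**__**
*_*_*_*
********
*_______*
**______**
*_*_____*_*
****____****
*___*___*___*
**__**__**__**
*_*_*_*_*_*_*_*
****************
*_______________*
**______________**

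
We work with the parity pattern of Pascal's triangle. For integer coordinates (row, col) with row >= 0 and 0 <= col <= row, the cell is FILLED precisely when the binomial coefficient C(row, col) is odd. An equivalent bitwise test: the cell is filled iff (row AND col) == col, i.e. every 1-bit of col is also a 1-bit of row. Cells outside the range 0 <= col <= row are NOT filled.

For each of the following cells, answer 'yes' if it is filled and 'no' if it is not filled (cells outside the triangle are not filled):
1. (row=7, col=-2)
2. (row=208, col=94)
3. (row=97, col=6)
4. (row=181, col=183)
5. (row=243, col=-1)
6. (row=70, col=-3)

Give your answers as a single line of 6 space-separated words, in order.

Answer: no no no no no no

Derivation:
(7,-2): col outside [0, 7] -> not filled
(208,94): row=0b11010000, col=0b1011110, row AND col = 0b1010000 = 80; 80 != 94 -> empty
(97,6): row=0b1100001, col=0b110, row AND col = 0b0 = 0; 0 != 6 -> empty
(181,183): col outside [0, 181] -> not filled
(243,-1): col outside [0, 243] -> not filled
(70,-3): col outside [0, 70] -> not filled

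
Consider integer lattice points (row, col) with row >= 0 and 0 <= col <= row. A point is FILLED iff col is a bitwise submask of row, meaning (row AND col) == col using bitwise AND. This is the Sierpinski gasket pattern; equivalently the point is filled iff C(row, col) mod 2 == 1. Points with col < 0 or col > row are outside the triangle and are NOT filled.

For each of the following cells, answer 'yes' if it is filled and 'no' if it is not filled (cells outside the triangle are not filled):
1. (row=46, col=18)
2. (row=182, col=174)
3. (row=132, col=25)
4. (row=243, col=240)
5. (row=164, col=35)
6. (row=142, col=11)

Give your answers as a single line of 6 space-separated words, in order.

(46,18): row=0b101110, col=0b10010, row AND col = 0b10 = 2; 2 != 18 -> empty
(182,174): row=0b10110110, col=0b10101110, row AND col = 0b10100110 = 166; 166 != 174 -> empty
(132,25): row=0b10000100, col=0b11001, row AND col = 0b0 = 0; 0 != 25 -> empty
(243,240): row=0b11110011, col=0b11110000, row AND col = 0b11110000 = 240; 240 == 240 -> filled
(164,35): row=0b10100100, col=0b100011, row AND col = 0b100000 = 32; 32 != 35 -> empty
(142,11): row=0b10001110, col=0b1011, row AND col = 0b1010 = 10; 10 != 11 -> empty

Answer: no no no yes no no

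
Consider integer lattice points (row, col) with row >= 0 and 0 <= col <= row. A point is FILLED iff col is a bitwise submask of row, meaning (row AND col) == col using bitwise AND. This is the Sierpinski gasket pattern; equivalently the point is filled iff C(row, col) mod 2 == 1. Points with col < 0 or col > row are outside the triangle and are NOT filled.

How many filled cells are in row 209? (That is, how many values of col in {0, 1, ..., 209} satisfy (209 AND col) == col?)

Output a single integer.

209 in binary = 11010001
popcount(209) = number of 1-bits in 11010001 = 4
A col c satisfies (209 AND c) == c iff every set bit of c is also set in 209; each of the 4 set bits of 209 can independently be on or off in c.
count = 2^4 = 16

Answer: 16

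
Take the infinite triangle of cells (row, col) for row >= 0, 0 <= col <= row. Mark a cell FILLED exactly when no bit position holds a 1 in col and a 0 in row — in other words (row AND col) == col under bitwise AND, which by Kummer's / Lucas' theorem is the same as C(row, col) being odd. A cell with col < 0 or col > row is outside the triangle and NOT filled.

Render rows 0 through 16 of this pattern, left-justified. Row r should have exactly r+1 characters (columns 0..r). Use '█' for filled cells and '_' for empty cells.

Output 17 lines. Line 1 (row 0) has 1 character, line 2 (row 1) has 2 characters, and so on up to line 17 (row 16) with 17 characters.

Answer: █
██
█_█
████
█___█
██__██
█_█_█_█
████████
█_______█
██______██
█_█_____█_█
████____████
█___█___█___█
██__██__██__██
█_█_█_█_█_█_█_█
████████████████
█_______________█

Derivation:
r0=0: █
r1=1: ██
r2=10: █_█
r3=11: ████
r4=100: █___█
r5=101: ██__██
r6=110: █_█_█_█
r7=111: ████████
r8=1000: █_______█
r9=1001: ██______██
r10=1010: █_█_____█_█
r11=1011: ████____████
r12=1100: █___█___█___█
r13=1101: ██__██__██__██
r14=1110: █_█_█_█_█_█_█_█
r15=1111: ████████████████
r16=10000: █_______________█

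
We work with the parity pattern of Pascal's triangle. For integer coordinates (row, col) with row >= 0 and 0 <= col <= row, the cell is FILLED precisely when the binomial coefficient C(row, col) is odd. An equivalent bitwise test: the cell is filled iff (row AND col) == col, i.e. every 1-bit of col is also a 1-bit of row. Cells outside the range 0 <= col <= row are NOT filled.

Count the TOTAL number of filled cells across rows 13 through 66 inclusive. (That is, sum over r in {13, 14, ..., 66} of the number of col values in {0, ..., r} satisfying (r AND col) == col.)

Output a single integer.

r13=1101 pc3: +8 =8
r14=1110 pc3: +8 =16
r15=1111 pc4: +16 =32
r16=10000 pc1: +2 =34
r17=10001 pc2: +4 =38
r18=10010 pc2: +4 =42
r19=10011 pc3: +8 =50
r20=10100 pc2: +4 =54
r21=10101 pc3: +8 =62
r22=10110 pc3: +8 =70
r23=10111 pc4: +16 =86
r24=11000 pc2: +4 =90
r25=11001 pc3: +8 =98
r26=11010 pc3: +8 =106
r27=11011 pc4: +16 =122
r28=11100 pc3: +8 =130
r29=11101 pc4: +16 =146
r30=11110 pc4: +16 =162
r31=11111 pc5: +32 =194
r32=100000 pc1: +2 =196
r33=100001 pc2: +4 =200
r34=100010 pc2: +4 =204
r35=100011 pc3: +8 =212
r36=100100 pc2: +4 =216
r37=100101 pc3: +8 =224
r38=100110 pc3: +8 =232
r39=100111 pc4: +16 =248
r40=101000 pc2: +4 =252
r41=101001 pc3: +8 =260
r42=101010 pc3: +8 =268
r43=101011 pc4: +16 =284
r44=101100 pc3: +8 =292
r45=101101 pc4: +16 =308
r46=101110 pc4: +16 =324
r47=101111 pc5: +32 =356
r48=110000 pc2: +4 =360
r49=110001 pc3: +8 =368
r50=110010 pc3: +8 =376
r51=110011 pc4: +16 =392
r52=110100 pc3: +8 =400
r53=110101 pc4: +16 =416
r54=110110 pc4: +16 =432
r55=110111 pc5: +32 =464
r56=111000 pc3: +8 =472
r57=111001 pc4: +16 =488
r58=111010 pc4: +16 =504
r59=111011 pc5: +32 =536
r60=111100 pc4: +16 =552
r61=111101 pc5: +32 =584
r62=111110 pc5: +32 =616
r63=111111 pc6: +64 =680
r64=1000000 pc1: +2 =682
r65=1000001 pc2: +4 =686
r66=1000010 pc2: +4 =690

Answer: 690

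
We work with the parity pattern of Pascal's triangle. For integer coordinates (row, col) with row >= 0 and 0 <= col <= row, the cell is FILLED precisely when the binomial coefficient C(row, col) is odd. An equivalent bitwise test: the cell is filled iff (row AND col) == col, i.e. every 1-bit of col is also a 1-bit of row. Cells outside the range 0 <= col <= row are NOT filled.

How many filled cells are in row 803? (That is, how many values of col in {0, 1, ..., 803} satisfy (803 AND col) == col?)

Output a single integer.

Answer: 32

Derivation:
803 in binary = 1100100011
popcount(803) = number of 1-bits in 1100100011 = 5
A col c satisfies (803 AND c) == c iff every set bit of c is also set in 803; each of the 5 set bits of 803 can independently be on or off in c.
count = 2^5 = 32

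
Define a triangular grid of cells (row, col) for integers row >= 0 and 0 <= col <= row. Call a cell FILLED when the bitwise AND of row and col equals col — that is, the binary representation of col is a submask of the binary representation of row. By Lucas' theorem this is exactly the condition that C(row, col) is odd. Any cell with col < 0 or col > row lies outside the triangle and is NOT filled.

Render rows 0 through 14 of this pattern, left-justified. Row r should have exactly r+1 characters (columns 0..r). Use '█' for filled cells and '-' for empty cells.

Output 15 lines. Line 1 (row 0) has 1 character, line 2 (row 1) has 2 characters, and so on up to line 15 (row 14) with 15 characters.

Answer: █
██
█-█
████
█---█
██--██
█-█-█-█
████████
█-------█
██------██
█-█-----█-█
████----████
█---█---█---█
██--██--██--██
█-█-█-█-█-█-█-█

Derivation:
r0=0: █
r1=1: ██
r2=10: █-█
r3=11: ████
r4=100: █---█
r5=101: ██--██
r6=110: █-█-█-█
r7=111: ████████
r8=1000: █-------█
r9=1001: ██------██
r10=1010: █-█-----█-█
r11=1011: ████----████
r12=1100: █---█---█---█
r13=1101: ██--██--██--██
r14=1110: █-█-█-█-█-█-█-█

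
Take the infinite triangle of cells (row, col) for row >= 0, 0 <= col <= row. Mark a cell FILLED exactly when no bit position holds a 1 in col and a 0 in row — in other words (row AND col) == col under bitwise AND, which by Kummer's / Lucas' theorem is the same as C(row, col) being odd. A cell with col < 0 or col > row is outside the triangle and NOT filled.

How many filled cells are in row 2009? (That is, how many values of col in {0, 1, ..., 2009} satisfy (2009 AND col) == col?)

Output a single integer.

2009 in binary = 11111011001
popcount(2009) = number of 1-bits in 11111011001 = 8
A col c satisfies (2009 AND c) == c iff every set bit of c is also set in 2009; each of the 8 set bits of 2009 can independently be on or off in c.
count = 2^8 = 256

Answer: 256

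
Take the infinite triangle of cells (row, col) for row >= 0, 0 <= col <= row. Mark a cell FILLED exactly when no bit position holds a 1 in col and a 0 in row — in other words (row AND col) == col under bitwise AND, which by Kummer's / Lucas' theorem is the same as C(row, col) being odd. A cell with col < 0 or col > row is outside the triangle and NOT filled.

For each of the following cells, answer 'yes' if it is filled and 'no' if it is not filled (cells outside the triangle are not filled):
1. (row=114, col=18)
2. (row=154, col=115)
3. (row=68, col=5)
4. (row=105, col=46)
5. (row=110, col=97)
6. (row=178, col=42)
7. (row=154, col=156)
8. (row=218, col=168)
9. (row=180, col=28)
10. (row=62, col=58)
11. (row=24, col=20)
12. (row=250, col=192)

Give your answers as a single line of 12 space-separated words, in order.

(114,18): row=0b1110010, col=0b10010, row AND col = 0b10010 = 18; 18 == 18 -> filled
(154,115): row=0b10011010, col=0b1110011, row AND col = 0b10010 = 18; 18 != 115 -> empty
(68,5): row=0b1000100, col=0b101, row AND col = 0b100 = 4; 4 != 5 -> empty
(105,46): row=0b1101001, col=0b101110, row AND col = 0b101000 = 40; 40 != 46 -> empty
(110,97): row=0b1101110, col=0b1100001, row AND col = 0b1100000 = 96; 96 != 97 -> empty
(178,42): row=0b10110010, col=0b101010, row AND col = 0b100010 = 34; 34 != 42 -> empty
(154,156): col outside [0, 154] -> not filled
(218,168): row=0b11011010, col=0b10101000, row AND col = 0b10001000 = 136; 136 != 168 -> empty
(180,28): row=0b10110100, col=0b11100, row AND col = 0b10100 = 20; 20 != 28 -> empty
(62,58): row=0b111110, col=0b111010, row AND col = 0b111010 = 58; 58 == 58 -> filled
(24,20): row=0b11000, col=0b10100, row AND col = 0b10000 = 16; 16 != 20 -> empty
(250,192): row=0b11111010, col=0b11000000, row AND col = 0b11000000 = 192; 192 == 192 -> filled

Answer: yes no no no no no no no no yes no yes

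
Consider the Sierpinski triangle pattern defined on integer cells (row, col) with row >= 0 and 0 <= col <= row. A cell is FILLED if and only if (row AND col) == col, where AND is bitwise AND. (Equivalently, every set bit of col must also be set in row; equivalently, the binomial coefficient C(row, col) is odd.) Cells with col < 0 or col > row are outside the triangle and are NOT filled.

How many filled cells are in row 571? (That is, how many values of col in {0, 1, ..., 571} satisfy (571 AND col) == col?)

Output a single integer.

571 in binary = 1000111011
popcount(571) = number of 1-bits in 1000111011 = 6
A col c satisfies (571 AND c) == c iff every set bit of c is also set in 571; each of the 6 set bits of 571 can independently be on or off in c.
count = 2^6 = 64

Answer: 64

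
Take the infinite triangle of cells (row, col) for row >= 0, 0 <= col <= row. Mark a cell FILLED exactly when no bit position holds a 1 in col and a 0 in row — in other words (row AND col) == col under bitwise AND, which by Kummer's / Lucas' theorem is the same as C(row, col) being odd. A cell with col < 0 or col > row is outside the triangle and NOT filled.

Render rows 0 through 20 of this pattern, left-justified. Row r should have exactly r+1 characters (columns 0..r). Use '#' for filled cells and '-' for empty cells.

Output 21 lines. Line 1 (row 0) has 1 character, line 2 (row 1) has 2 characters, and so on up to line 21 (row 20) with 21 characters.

Answer: #
##
#-#
####
#---#
##--##
#-#-#-#
########
#-------#
##------##
#-#-----#-#
####----####
#---#---#---#
##--##--##--##
#-#-#-#-#-#-#-#
################
#---------------#
##--------------##
#-#-------------#-#
####------------####
#---#-----------#---#

Derivation:
r0=0: #
r1=1: ##
r2=10: #-#
r3=11: ####
r4=100: #---#
r5=101: ##--##
r6=110: #-#-#-#
r7=111: ########
r8=1000: #-------#
r9=1001: ##------##
r10=1010: #-#-----#-#
r11=1011: ####----####
r12=1100: #---#---#---#
r13=1101: ##--##--##--##
r14=1110: #-#-#-#-#-#-#-#
r15=1111: ################
r16=10000: #---------------#
r17=10001: ##--------------##
r18=10010: #-#-------------#-#
r19=10011: ####------------####
r20=10100: #---#-----------#---#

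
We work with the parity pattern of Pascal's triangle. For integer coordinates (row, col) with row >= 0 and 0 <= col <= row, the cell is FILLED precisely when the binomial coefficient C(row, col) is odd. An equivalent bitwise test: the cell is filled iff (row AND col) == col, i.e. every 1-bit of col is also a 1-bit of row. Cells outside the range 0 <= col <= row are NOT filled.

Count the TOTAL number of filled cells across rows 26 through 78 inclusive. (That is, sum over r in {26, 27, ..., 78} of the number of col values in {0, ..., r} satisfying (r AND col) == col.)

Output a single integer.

r26=11010 pc3: +8 =8
r27=11011 pc4: +16 =24
r28=11100 pc3: +8 =32
r29=11101 pc4: +16 =48
r30=11110 pc4: +16 =64
r31=11111 pc5: +32 =96
r32=100000 pc1: +2 =98
r33=100001 pc2: +4 =102
r34=100010 pc2: +4 =106
r35=100011 pc3: +8 =114
r36=100100 pc2: +4 =118
r37=100101 pc3: +8 =126
r38=100110 pc3: +8 =134
r39=100111 pc4: +16 =150
r40=101000 pc2: +4 =154
r41=101001 pc3: +8 =162
r42=101010 pc3: +8 =170
r43=101011 pc4: +16 =186
r44=101100 pc3: +8 =194
r45=101101 pc4: +16 =210
r46=101110 pc4: +16 =226
r47=101111 pc5: +32 =258
r48=110000 pc2: +4 =262
r49=110001 pc3: +8 =270
r50=110010 pc3: +8 =278
r51=110011 pc4: +16 =294
r52=110100 pc3: +8 =302
r53=110101 pc4: +16 =318
r54=110110 pc4: +16 =334
r55=110111 pc5: +32 =366
r56=111000 pc3: +8 =374
r57=111001 pc4: +16 =390
r58=111010 pc4: +16 =406
r59=111011 pc5: +32 =438
r60=111100 pc4: +16 =454
r61=111101 pc5: +32 =486
r62=111110 pc5: +32 =518
r63=111111 pc6: +64 =582
r64=1000000 pc1: +2 =584
r65=1000001 pc2: +4 =588
r66=1000010 pc2: +4 =592
r67=1000011 pc3: +8 =600
r68=1000100 pc2: +4 =604
r69=1000101 pc3: +8 =612
r70=1000110 pc3: +8 =620
r71=1000111 pc4: +16 =636
r72=1001000 pc2: +4 =640
r73=1001001 pc3: +8 =648
r74=1001010 pc3: +8 =656
r75=1001011 pc4: +16 =672
r76=1001100 pc3: +8 =680
r77=1001101 pc4: +16 =696
r78=1001110 pc4: +16 =712

Answer: 712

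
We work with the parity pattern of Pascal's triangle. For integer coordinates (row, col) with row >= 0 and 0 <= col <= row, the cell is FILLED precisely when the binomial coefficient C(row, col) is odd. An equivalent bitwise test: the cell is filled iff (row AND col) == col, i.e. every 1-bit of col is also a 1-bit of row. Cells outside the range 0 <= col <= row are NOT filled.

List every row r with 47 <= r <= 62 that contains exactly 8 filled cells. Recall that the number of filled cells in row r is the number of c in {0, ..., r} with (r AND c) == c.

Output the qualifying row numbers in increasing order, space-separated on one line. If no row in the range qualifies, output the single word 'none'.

Answer: 49 50 52 56

Derivation:
Row r has 2^popcount(r) filled cells, so we need popcount(r) = log2(8) = 3.
Scan r = 47..62 and keep those with exactly 3 one-bits:
r=47=101111 popcount=5 -> skip
r=48=110000 popcount=2 -> skip
r=49=110001 popcount=3 -> KEEP
r=50=110010 popcount=3 -> KEEP
r=51=110011 popcount=4 -> skip
r=52=110100 popcount=3 -> KEEP
r=53=110101 popcount=4 -> skip
r=54=110110 popcount=4 -> skip
r=55=110111 popcount=5 -> skip
r=56=111000 popcount=3 -> KEEP
r=57=111001 popcount=4 -> skip
r=58=111010 popcount=4 -> skip
r=59=111011 popcount=5 -> skip
r=60=111100 popcount=4 -> skip
r=61=111101 popcount=5 -> skip
r=62=111110 popcount=5 -> skip
Kept rows: 49 50 52 56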